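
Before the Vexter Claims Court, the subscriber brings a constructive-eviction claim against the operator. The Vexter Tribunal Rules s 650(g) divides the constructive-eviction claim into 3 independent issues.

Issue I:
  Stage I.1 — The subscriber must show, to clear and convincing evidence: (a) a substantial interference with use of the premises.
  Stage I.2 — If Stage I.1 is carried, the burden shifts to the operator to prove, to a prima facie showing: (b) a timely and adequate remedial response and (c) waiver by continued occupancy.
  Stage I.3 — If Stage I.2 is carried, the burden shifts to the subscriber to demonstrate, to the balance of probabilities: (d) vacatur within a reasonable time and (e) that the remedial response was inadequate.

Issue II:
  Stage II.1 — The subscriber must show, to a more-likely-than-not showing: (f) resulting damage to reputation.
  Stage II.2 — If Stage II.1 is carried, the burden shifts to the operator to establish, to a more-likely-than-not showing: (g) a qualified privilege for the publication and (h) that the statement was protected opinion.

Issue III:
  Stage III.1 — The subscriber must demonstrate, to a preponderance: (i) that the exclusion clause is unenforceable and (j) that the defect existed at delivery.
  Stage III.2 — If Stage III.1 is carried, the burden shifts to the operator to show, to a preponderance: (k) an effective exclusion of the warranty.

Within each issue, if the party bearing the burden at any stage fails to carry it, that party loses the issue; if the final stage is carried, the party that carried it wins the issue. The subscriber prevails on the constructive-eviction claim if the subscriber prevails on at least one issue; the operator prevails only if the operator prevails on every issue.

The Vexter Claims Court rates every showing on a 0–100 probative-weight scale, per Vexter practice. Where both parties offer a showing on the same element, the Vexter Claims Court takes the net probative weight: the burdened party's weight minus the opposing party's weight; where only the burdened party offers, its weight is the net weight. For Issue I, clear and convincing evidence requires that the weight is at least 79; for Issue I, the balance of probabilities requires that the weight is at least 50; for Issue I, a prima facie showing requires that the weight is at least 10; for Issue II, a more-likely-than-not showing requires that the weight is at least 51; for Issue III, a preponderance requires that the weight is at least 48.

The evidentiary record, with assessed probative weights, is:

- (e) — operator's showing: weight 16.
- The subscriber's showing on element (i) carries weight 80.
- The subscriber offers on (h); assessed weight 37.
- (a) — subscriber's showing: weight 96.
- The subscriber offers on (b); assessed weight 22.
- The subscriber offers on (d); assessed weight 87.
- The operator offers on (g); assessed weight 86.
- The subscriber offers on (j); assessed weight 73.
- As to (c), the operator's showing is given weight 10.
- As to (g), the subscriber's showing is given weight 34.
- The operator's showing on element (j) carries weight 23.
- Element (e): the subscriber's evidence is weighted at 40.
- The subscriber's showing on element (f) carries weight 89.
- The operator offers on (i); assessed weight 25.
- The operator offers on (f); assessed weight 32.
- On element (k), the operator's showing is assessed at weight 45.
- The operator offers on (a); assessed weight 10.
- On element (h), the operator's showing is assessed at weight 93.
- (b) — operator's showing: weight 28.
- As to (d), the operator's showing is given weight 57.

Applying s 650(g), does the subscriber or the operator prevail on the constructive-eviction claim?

subscriber

— Issue I —
Stage I.1 (subscriber, clear and convincing evidence, weight is at least 79): (a) net 96−10=86 ≥ 79 — meets.
  Stage I.1 carried; the burden shifts to the operator.
Stage I.2 (operator, a prima facie showing, weight is at least 10): (b) net 28−22=6 < 10 — fails; (c) 10 ≥ 10 — meets.
  The operator does not carry Stage I.2.
The analysis ends at Stage I.2; the subscriber prevails on this issue.
— Issue II —
Stage II.1 — burden on subscriber; standard: a more-likely-than-not showing (weight is at least 51).
    (f): 89 − 32 = 57 ≥ 51 [met]
  Stage II.1 is satisfied; the onus moves to the operator.
Stage II.2 — burden on operator; standard: a more-likely-than-not showing (weight is at least 51).
    (g): 86 − 34 = 52 ≥ 51 [met]
    (h): 93 − 37 = 56 ≥ 51 [met]
  The operator carries the last stage.
Every stage carried; the operator prevails on this issue.
— Issue III —
Stage III.1 (subscriber, a preponderance, weight is at least 48): (i) net 80−25=55 ≥ 48 — meets; (j) net 73−23=50 ≥ 48 — meets.
  Stage III.1 carried; the burden shifts to the operator.
Stage III.2 (operator, a preponderance, weight is at least 48): (k) 45 < 48 — fails.
  The operator does not carry Stage III.2.
The subscriber prevails on this issue.
Per-issue: Issue I → subscriber; Issue II → operator; Issue III → subscriber. The subscriber must prevail on at least one issue; overall, the subscriber prevails.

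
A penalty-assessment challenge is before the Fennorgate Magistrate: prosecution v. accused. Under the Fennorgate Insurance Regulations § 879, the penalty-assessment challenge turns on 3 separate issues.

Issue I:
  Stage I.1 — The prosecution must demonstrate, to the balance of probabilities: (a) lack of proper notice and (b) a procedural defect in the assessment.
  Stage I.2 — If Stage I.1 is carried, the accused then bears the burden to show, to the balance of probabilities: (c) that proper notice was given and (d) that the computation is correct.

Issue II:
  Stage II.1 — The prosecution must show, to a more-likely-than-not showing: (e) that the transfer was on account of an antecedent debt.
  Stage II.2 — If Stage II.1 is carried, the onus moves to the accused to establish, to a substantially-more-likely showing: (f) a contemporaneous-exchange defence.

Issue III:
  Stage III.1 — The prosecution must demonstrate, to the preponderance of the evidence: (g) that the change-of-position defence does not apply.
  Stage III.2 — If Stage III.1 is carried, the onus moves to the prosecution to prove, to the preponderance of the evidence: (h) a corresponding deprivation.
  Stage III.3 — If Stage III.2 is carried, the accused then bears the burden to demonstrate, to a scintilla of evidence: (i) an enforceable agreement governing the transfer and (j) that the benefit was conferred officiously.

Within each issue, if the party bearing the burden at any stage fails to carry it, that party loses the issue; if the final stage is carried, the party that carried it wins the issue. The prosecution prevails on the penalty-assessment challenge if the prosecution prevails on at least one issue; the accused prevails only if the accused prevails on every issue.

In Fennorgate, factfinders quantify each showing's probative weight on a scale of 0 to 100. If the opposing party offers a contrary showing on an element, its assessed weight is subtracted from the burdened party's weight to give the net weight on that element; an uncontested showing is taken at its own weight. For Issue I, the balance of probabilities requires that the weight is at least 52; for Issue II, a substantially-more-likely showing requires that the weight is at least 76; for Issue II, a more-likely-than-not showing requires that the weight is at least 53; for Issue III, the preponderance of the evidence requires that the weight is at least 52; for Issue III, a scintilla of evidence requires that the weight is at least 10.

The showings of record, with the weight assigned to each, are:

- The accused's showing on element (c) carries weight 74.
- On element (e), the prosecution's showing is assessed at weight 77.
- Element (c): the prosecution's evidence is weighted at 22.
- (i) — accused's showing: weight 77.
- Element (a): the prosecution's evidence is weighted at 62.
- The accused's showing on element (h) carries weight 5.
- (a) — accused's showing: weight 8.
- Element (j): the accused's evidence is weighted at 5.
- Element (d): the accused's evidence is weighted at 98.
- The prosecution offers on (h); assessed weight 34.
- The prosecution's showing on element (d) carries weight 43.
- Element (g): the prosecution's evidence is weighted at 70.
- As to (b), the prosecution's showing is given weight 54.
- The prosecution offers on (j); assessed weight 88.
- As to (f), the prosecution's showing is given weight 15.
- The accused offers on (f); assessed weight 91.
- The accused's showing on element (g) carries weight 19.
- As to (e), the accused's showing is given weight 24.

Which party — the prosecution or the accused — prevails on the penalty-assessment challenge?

— Issue I —
Stage I.1 — burden on prosecution; standard: the balance of probabilities (weight is at least 52).
    (a): 62 − 8 = 54 ≥ 52 [met]
    (b): 54 ≥ 52 [met]
  Stage I.1 carried; the burden shifts to the accused.
Stage I.2 — burden on accused; standard: the balance of probabilities (weight is at least 52).
    (c): 74 − 22 = 52 ≥ 52 [met]
    (d): 98 − 43 = 55 ≥ 52 [met]
  The accused carries the last stage.
With every stage satisfied, the accused prevails on this issue.
— Issue II —
At Stage II.1 the prosecution must meet a more-likely-than-not showing (weight is at least 53): on (e) the weight is 77 less the opposing 24 gives net 53, which does reach 53, so (e) meets the standard.
  Stage II.1 is satisfied; the onus moves to the accused.
At Stage II.2 the accused must meet a substantially-more-likely showing (weight is at least 76): on (f) the weight is 91 less the opposing 15 gives net 76, ≥ 76, so (f) meets the standard.
  Stage II.2 carried; the final stage is satisfied.
All stages carried — the accused prevails on this issue.
— Issue III —
At Stage III.1 the prosecution must meet the preponderance of the evidence (weight is at least 52): on (g) the weight is 70 less the opposing 19 gives net 51, which does not reach 52, so (g) does not meet the standard.
  Stage III.1 not carried; the prosecution fails its burden.
The analysis ends at Stage III.1; the accused prevails on this issue.
Per-issue: Issue I → accused; Issue II → accused; Issue III → accused. The prosecution must prevail on at least one issue; overall, the accused prevails.

accused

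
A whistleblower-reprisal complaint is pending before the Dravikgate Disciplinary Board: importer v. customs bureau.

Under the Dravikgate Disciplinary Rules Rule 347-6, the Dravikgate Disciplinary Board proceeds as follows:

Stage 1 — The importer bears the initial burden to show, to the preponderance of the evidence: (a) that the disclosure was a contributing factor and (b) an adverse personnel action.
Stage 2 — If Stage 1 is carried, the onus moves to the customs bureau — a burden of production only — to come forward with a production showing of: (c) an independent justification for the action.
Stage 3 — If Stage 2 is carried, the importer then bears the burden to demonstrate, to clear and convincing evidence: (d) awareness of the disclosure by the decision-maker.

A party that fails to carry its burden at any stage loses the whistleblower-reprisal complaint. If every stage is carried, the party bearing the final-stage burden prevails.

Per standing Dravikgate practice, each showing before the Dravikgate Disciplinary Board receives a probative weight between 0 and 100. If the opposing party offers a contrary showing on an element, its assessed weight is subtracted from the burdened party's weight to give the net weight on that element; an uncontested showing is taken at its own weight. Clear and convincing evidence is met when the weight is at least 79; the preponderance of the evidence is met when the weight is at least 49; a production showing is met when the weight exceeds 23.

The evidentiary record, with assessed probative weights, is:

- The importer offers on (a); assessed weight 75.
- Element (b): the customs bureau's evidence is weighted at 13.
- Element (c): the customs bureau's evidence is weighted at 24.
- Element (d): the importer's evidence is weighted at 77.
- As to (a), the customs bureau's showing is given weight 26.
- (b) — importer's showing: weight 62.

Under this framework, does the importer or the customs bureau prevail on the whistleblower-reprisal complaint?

customs bureau

Stage 1 (importer, the preponderance of the evidence, weight is at least 49): (a) net 75−26=49 ≥ 49 — meets; (b) net 62−13=49 ≥ 49 — meets.
  Stage 1 is satisfied; the onus moves to the customs bureau.
Stage 2 (customs bureau, a production showing, weight exceeds 23): (c) 24 > 23 — meets.
  Stage 2 is satisfied; the onus moves to the importer.
Stage 3 (importer, clear and convincing evidence, weight is at least 79): (d) 77 < 79 — fails.
  Stage 3 not carried; the importer fails its burden.
So the customs bureau prevails.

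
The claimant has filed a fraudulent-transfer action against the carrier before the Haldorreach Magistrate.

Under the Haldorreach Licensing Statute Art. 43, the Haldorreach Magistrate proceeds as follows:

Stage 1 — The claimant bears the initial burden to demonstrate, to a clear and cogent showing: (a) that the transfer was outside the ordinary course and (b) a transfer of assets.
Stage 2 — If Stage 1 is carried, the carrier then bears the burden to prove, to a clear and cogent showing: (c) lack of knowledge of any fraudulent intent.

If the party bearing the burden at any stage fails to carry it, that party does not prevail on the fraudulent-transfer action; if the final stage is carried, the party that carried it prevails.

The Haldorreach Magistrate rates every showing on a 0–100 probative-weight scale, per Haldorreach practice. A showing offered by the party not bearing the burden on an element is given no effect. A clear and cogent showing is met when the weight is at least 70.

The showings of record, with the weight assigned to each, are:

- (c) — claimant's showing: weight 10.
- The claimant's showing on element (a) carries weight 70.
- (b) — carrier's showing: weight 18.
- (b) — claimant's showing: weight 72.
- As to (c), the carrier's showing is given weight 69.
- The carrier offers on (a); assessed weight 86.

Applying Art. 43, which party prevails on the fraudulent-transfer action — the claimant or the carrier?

At Stage 1 the claimant must meet a clear and cogent showing (weight is at least 70): on (a) the weight is 70 (the carrier's 86 is given no effect), which does reach 70, so (a) meets the standard; on (b) the weight is 72 (the carrier's 18 is given no effect), ≥ 70, so (b) meets the standard.
  The claimant carries Stage 1; the carrier now bears the burden.
At Stage 2 the carrier must meet a clear and cogent showing (weight is at least 70): on (c) the weight is 69 (the claimant's 10 is given no effect), which does not reach 70, so (c) does not meet the standard.
  Not every element is met, so the carrier fails to carry Stage 2.
The analysis ends at Stage 2; the claimant prevails.

claimant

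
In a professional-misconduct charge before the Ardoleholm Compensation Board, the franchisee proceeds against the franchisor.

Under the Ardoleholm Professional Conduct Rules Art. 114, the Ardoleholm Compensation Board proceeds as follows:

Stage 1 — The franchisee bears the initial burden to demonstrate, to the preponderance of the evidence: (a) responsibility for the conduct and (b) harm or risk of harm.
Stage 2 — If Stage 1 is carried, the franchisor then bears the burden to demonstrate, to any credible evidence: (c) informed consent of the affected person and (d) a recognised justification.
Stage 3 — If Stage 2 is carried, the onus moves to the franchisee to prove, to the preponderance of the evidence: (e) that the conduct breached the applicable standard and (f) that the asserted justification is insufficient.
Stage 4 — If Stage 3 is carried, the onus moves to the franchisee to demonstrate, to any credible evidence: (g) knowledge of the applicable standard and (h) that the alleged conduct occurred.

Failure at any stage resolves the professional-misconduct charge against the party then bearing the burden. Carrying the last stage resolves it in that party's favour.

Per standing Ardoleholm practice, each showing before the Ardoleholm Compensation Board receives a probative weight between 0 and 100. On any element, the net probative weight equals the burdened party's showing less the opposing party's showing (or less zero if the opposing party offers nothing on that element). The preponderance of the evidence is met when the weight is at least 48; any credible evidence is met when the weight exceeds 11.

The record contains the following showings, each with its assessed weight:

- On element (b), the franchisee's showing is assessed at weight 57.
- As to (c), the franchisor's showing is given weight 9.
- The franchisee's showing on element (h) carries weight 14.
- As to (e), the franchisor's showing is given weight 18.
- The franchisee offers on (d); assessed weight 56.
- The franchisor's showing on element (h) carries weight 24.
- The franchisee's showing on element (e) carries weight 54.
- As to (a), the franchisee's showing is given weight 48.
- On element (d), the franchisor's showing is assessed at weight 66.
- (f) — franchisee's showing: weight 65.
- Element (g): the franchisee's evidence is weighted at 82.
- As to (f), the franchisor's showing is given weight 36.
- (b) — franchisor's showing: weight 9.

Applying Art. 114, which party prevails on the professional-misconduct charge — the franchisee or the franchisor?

At Stage 1 the franchisee must meet the preponderance of the evidence (weight is at least 48): on (a) the weight is 48, ≥ 48, so (a) meets the standard; on (b) the weight is 57 less the opposing 9 gives net 48, which does reach 48, so (b) meets the standard.
  The franchisee carries Stage 1; the franchisor now bears the burden.
At Stage 2 the franchisor must meet any credible evidence (weight exceeds 11): on (c) the weight is 9, ≤ 11, so (c) does not meet the standard; on (d) the weight is 66 less the opposing 56 gives net 10, which does not exceed 11, so (d) does not meet the standard.
  Not every element is met, so the franchisor fails to carry Stage 2.
The franchisee prevails.

franchisee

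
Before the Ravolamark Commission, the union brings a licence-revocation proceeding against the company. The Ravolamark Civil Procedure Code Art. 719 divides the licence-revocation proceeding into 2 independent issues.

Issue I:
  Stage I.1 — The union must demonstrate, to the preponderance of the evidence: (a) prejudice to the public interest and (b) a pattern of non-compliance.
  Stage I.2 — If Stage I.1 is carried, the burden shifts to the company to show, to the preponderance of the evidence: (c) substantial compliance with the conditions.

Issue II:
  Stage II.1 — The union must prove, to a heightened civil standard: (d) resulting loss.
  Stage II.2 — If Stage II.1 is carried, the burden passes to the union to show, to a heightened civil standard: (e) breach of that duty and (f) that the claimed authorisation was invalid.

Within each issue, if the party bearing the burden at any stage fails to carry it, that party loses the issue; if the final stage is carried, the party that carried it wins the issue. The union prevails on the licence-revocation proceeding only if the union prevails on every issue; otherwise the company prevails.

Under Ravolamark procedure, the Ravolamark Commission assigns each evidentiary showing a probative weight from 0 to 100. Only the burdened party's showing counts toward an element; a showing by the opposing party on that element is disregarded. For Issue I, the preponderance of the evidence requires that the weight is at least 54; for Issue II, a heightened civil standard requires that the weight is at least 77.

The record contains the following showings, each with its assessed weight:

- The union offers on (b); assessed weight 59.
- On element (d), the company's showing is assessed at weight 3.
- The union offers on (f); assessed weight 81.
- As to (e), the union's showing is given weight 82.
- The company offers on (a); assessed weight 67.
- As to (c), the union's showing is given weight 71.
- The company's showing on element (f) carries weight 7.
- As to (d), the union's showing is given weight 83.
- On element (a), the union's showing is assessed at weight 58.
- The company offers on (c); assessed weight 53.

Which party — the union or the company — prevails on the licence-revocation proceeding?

union

— Issue I —
At Stage I.1 the union must meet the preponderance of the evidence (weight is at least 54): on (a) the weight is 58 (the company's 67 is given no effect), which does reach 54, so (a) meets the standard; on (b) the weight is 59, ≥ 54, so (b) meets the standard.
  Stage I.1 carried; the burden shifts to the company.
At Stage I.2 the company must meet the preponderance of the evidence (weight is at least 54): on (c) the weight is 53 (the union's 71 is given no effect), < 54, so (c) does not meet the standard.
  The company does not carry Stage I.2.
So the union prevails on this issue.
— Issue II —
Stage II.1 (union, a heightened civil standard, weight is at least 77): (d) 83 (company's 3 disregarded) ≥ 77 — meets.
  Stage II.1 is satisfied; the union continues to bear the burden.
Stage II.2 (union, a heightened civil standard, weight is at least 77): (e) 82 ≥ 77 — meets; (f) 81 (company's 7 disregarded) ≥ 77 — meets.
  The union carries the last stage.
Every stage carried; the union prevails on this issue.
Per-issue: Issue I → union; Issue II → union. The union must prevail on every issue; overall, the union prevails.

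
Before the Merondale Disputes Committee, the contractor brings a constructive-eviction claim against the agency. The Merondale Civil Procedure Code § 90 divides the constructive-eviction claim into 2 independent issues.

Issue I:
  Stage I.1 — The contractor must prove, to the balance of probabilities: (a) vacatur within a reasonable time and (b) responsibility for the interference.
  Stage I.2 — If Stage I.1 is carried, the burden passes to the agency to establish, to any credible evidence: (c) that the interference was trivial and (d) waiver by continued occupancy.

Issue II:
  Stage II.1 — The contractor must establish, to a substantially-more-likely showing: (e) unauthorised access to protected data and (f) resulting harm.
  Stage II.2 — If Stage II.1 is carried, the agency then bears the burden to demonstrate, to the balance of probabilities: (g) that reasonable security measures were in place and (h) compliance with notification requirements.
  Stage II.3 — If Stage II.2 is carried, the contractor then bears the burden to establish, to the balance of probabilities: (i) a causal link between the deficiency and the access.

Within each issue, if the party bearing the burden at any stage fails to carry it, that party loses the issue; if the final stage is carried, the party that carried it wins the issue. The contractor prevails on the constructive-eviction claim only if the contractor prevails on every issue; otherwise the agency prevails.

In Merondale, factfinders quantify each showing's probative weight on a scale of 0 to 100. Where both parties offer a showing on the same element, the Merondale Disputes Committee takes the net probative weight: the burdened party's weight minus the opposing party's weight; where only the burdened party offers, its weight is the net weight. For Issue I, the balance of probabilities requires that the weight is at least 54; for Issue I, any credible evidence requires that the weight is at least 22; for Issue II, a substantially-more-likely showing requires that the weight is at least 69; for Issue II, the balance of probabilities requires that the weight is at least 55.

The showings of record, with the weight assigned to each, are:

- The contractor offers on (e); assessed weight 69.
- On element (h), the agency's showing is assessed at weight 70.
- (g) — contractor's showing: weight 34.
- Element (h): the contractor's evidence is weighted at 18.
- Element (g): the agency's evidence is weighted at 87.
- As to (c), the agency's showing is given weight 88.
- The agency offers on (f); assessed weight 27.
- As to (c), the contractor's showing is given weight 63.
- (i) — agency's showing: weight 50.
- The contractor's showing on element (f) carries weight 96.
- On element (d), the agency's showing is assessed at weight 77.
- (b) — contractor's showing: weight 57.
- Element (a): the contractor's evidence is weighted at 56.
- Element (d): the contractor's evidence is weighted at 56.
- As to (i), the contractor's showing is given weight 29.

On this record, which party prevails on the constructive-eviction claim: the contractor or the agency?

— Issue I —
Stage I.1 — burden on contractor; standard: the balance of probabilities (weight is at least 54).
    (a): 56 ≥ 54 [met]
    (b): 57 ≥ 54 [met]
  Stage I.1 is satisfied; the onus moves to the agency.
Stage I.2 — burden on agency; standard: any credible evidence (weight is at least 22).
    (c): 88 − 63 = 25 ≥ 22 [met]
    (d): 77 − 56 = 21 < 22 [not met]
  The agency does not carry Stage I.2.
The contractor prevails on this issue.
— Issue II —
Stage II.1 (contractor, a substantially-more-likely showing, weight is at least 69): (e) 69 ≥ 69 — meets; (f) net 96−27=69 ≥ 69 — meets.
  Stage II.1 carried; the burden shifts to the agency.
Stage II.2 (agency, the balance of probabilities, weight is at least 55): (g) net 87−34=53 < 55 — fails; (h) net 70−18=52 < 55 — fails.
  Stage II.2 not carried; the agency fails its burden.
The contractor prevails on this issue.
Per-issue: Issue I → contractor; Issue II → contractor. The contractor must prevail on every issue; overall, the contractor prevails.

contractor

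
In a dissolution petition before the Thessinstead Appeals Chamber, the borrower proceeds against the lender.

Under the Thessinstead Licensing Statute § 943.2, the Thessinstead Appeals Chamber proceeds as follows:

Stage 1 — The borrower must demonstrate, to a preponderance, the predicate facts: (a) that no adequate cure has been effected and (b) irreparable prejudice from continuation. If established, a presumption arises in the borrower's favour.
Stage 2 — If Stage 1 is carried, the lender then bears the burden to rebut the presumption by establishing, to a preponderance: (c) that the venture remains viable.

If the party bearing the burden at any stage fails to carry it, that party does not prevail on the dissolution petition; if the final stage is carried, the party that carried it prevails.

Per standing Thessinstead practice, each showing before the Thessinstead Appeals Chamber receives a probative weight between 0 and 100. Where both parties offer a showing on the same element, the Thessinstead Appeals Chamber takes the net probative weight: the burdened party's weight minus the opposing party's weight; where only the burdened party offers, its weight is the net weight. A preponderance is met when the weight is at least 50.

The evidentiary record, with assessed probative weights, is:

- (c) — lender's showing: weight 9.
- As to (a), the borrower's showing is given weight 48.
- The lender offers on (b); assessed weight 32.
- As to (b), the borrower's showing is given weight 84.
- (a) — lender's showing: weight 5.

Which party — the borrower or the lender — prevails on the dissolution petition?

lender

Stage 1 — burden on borrower; standard: a preponderance (weight is at least 50).
    (a): 48 − 5 = 43 < 50 [not met]
    (b): 84 − 32 = 52 ≥ 50 [met]
  Stage 1 not carried; the borrower fails its burden.
The analysis ends at Stage 1; the lender prevails.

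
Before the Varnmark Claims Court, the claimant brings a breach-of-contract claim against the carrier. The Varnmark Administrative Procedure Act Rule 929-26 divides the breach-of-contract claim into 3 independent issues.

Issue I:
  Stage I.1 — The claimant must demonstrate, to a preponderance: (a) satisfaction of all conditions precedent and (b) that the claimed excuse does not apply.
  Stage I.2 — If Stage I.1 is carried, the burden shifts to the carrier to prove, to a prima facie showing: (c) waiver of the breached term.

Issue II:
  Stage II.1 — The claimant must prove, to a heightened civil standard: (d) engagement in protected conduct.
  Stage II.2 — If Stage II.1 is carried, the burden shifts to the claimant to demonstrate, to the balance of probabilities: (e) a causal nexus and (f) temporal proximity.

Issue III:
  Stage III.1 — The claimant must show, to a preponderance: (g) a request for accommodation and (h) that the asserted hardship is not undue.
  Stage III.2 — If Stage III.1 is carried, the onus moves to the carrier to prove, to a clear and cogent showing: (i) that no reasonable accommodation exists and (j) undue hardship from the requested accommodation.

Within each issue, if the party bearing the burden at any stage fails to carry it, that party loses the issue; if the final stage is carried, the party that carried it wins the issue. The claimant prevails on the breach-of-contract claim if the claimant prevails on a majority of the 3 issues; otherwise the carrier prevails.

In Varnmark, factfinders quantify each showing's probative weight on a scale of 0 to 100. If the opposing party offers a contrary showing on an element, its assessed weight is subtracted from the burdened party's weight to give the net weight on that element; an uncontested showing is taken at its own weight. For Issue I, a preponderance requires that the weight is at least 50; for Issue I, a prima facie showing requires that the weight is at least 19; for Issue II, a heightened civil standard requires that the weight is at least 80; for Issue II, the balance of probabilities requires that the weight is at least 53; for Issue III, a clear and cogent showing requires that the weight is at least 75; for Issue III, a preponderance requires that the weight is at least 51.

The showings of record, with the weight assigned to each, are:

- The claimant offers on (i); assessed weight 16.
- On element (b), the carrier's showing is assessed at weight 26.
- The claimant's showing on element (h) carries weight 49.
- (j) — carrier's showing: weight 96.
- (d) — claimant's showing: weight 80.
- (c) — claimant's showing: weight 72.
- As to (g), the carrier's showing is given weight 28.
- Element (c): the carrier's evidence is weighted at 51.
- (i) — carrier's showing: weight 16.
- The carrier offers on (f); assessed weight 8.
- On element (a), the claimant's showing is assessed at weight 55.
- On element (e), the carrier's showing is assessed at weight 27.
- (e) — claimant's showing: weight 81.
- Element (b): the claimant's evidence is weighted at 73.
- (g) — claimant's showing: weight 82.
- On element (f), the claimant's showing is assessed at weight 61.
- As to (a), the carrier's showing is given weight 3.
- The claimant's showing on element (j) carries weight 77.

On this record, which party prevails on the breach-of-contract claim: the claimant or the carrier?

— Issue I —
Stage I.1 (claimant, a preponderance, weight is at least 50): (a) net 55−3=52 ≥ 50 — meets; (b) net 73−26=47 < 50 — fails.
  The claimant does not carry Stage I.1.
The carrier prevails on this issue.
— Issue II —
At Stage II.1 the claimant must meet a heightened civil standard (weight is at least 80): on (d) the weight is 80, which does reach 80, so (d) meets the standard.
  Stage II.1 is satisfied; the claimant continues to bear the burden.
At Stage II.2 the claimant must meet the balance of probabilities (weight is at least 53): on (e) the weight is 81 less the opposing 27 gives net 54, ≥ 53, so (e) meets the standard; on (f) the weight is 61 less the opposing 8 gives net 53, which does reach 53, so (f) meets the standard.
  Stage II.2 carried; the final stage is satisfied.
Every stage carried; the claimant prevails on this issue.
— Issue III —
At Stage III.1 the claimant must meet a preponderance (weight is at least 51): on (g) the weight is 82 less the opposing 28 gives net 54, ≥ 51, so (g) meets the standard; on (h) the weight is 49, which does not reach 51, so (h) does not meet the standard.
  The claimant does not carry Stage III.1.
The carrier prevails on this issue.
Per-issue: Issue I → carrier; Issue II → claimant; Issue III → carrier. The claimant must prevail on a majority of issues; overall, the carrier prevails.

carrier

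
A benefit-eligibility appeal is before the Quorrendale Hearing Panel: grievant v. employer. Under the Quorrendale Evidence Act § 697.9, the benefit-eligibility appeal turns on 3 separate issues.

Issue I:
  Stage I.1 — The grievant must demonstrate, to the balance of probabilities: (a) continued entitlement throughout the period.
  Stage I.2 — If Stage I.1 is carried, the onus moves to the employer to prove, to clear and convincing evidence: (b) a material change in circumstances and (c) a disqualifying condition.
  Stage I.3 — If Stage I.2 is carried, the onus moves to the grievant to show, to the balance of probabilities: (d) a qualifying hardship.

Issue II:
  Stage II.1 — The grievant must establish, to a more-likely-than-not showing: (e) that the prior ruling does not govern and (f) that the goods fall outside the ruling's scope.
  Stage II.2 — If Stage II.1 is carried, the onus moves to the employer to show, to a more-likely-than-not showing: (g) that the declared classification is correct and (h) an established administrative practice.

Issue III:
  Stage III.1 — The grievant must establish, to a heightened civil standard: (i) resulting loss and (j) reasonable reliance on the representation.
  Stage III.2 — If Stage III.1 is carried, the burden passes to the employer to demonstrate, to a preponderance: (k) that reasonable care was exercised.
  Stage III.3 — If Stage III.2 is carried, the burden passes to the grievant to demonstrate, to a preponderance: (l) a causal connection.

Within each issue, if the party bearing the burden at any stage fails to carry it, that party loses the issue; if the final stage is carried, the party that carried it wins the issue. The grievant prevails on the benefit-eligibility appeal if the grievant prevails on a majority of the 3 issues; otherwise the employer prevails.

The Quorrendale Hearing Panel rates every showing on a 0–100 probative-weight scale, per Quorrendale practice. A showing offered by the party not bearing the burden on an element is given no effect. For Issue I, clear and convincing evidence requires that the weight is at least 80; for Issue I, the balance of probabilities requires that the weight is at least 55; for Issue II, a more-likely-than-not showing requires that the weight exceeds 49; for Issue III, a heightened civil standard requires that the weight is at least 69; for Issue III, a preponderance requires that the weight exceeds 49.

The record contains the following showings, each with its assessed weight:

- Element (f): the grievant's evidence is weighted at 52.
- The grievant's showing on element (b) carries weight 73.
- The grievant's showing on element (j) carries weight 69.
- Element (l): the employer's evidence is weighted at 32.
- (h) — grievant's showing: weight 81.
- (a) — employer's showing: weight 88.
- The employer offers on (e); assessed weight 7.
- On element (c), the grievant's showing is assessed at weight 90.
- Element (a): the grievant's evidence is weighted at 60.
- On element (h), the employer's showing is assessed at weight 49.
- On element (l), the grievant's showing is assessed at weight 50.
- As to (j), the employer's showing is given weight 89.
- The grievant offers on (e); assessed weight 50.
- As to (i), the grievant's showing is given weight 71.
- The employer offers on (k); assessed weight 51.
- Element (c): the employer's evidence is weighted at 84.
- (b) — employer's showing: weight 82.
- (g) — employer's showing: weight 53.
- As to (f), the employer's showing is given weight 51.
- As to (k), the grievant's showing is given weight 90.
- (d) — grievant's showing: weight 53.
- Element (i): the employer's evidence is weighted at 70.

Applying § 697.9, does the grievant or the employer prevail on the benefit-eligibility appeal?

grievant

— Issue I —
Stage I.1 (grievant, the balance of probabilities, weight is at least 55): (a) 60 (employer's 88 disregarded) ≥ 55 — meets.
  The grievant carries Stage I.1; the employer now bears the burden.
Stage I.2 (employer, clear and convincing evidence, weight is at least 80): (b) 82 (grievant's 73 disregarded) ≥ 80 — meets; (c) 84 (grievant's 90 disregarded) ≥ 80 — meets.
  The employer carries Stage I.2; the grievant now bears the burden.
Stage I.3 (grievant, the balance of probabilities, weight is at least 55): (d) 53 < 55 — fails.
  Not every element is met, so the grievant fails to carry Stage I.3.
So the employer prevails on this issue.
— Issue II —
Stage II.1 — burden on grievant; standard: a more-likely-than-not showing (weight exceeds 49).
    (e): 50 (employer's 7 disregarded) > 49 [met]
    (f): 52 (employer's 51 disregarded) > 49 [met]
  The grievant carries Stage II.1; the employer now bears the burden.
Stage II.2 — burden on employer; standard: a more-likely-than-not showing (weight exceeds 49).
    (g): 53 > 49 [met]
    (h): 49 (grievant's 81 disregarded) ≤ 49 [not met]
  The employer does not carry Stage II.2.
The analysis ends at Stage II.2; the grievant prevails on this issue.
— Issue III —
Stage III.1 — burden on grievant; standard: a heightened civil standard (weight is at least 69).
    (i): 71 (employer's 70 disregarded) ≥ 69 [met]
    (j): 69 (employer's 89 disregarded) ≥ 69 [met]
  Stage III.1 is satisfied; the onus moves to the employer.
Stage III.2 — burden on employer; standard: a preponderance (weight exceeds 49).
    (k): 51 (grievant's 90 disregarded) > 49 [met]
  Stage III.2 carried; the burden shifts to the grievant.
Stage III.3 — burden on grievant; standard: a preponderance (weight exceeds 49).
    (l): 50 (employer's 32 disregarded) > 49 [met]
  The grievant carries the last stage.
All stages carried — the grievant prevails on this issue.
Per-issue: Issue I → employer; Issue II → grievant; Issue III → grievant. The grievant must prevail on a majority of issues; overall, the grievant prevails.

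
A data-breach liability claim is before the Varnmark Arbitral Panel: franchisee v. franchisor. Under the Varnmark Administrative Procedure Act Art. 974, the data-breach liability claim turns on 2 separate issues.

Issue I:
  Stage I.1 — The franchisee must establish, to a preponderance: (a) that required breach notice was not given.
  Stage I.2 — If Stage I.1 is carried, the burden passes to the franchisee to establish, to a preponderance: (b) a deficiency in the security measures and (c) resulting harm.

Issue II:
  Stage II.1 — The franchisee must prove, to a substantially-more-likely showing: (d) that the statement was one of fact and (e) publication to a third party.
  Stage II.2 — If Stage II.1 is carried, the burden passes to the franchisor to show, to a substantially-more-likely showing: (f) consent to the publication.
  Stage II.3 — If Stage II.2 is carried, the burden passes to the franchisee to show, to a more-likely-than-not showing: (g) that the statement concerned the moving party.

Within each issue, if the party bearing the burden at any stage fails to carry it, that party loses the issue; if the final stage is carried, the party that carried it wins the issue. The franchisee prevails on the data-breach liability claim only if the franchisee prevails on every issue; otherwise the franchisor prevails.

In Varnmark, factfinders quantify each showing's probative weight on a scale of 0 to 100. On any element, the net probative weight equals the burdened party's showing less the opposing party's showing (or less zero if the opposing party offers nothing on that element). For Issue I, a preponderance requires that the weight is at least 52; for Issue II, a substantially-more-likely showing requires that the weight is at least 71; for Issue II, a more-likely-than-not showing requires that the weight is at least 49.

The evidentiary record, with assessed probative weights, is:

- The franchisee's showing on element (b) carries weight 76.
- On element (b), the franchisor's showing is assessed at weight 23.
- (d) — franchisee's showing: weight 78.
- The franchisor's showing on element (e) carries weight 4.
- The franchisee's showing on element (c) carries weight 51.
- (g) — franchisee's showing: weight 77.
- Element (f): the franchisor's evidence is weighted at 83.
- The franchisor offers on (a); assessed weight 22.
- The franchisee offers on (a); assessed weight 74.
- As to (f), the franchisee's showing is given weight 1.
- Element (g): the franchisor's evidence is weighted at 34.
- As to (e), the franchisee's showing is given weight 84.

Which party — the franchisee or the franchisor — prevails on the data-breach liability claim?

franchisor

— Issue I —
Stage I.1 (franchisee, a preponderance, weight is at least 52): (a) net 74−22=52 ≥ 52 — meets.
  All elements met. The franchisee retains the burden for Stage I.2.
Stage I.2 (franchisee, a preponderance, weight is at least 52): (b) net 76−23=53 ≥ 52 — meets; (c) 51 < 52 — fails.
  Stage I.2 not carried; the franchisee fails its burden.
The analysis ends at Stage I.2; the franchisor prevails on this issue.
— Issue II —
Stage II.1 (franchisee, a substantially-more-likely showing, weight is at least 71): (d) 78 ≥ 71 — meets; (e) net 84−4=80 ≥ 71 — meets.
  The franchisee carries Stage II.1; the franchisor now bears the burden.
Stage II.2 (franchisor, a substantially-more-likely showing, weight is at least 71): (f) net 83−1=82 ≥ 71 — meets.
  The franchisor carries Stage II.2; the franchisee now bears the burden.
Stage II.3 (franchisee, a more-likely-than-not showing, weight is at least 49): (g) net 77−34=43 < 49 — fails.
  Stage II.3 not carried; the franchisee fails its burden.
So the franchisor prevails on this issue.
Per-issue: Issue I → franchisor; Issue II → franchisor. The franchisee must prevail on every issue; overall, the franchisor prevails.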